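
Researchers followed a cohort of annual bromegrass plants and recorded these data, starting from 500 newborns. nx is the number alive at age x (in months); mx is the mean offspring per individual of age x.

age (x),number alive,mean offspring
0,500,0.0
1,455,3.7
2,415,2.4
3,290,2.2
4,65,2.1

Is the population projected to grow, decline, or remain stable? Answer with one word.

growing

lx = nx/n0 = nx/500: 1, 0.91, 0.83, 0.58, 0.13
R0 = Σ lx·mx = 0 + 3.367 + 1.992 + 1.276 + 0.273 = 6.908
R0 > 1, so the population is growing.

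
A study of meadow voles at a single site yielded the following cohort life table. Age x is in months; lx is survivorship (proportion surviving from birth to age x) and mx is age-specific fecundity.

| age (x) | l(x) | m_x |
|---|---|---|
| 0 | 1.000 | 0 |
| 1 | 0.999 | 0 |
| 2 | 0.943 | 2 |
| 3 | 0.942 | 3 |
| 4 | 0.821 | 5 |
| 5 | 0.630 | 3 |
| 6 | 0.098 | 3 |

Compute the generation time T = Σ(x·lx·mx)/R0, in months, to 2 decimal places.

3.63

lx·mx: 0, 0, 1.886, 2.826, 4.105, 1.89, 0.294 → R0 = 11.001
x·lx·mx: 0, 0, 3.772, 8.478, 16.42, 9.45, 1.764 → Σ = 39.884
T = 39.884 / 11.001 = 3.625489… → 3.63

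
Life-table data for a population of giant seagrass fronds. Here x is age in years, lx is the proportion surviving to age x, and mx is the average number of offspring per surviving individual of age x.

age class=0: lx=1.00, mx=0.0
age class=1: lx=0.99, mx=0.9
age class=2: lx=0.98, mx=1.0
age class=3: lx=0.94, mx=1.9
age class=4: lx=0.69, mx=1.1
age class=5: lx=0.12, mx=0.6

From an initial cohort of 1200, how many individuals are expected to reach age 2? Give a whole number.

1176

Expected survivors = N0 · l_2 = 1200 × 0.98 = 1176 → 1176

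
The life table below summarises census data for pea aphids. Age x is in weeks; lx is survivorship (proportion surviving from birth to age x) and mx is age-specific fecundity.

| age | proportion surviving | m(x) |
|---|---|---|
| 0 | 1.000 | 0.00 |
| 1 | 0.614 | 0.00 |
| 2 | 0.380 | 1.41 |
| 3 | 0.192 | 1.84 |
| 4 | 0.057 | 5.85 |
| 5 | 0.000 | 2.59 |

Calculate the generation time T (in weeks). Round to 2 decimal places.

2.83

lx·mx: 0, 0, 0.5358, 0.35328, 0.33345, 0 → R0 = 1.22253
x·lx·mx: 0, 0, 1.0716, 1.05984, 1.3338, 0 → Σ = 3.46524
T = 3.46524 / 1.22253 = 2.834483… → 2.83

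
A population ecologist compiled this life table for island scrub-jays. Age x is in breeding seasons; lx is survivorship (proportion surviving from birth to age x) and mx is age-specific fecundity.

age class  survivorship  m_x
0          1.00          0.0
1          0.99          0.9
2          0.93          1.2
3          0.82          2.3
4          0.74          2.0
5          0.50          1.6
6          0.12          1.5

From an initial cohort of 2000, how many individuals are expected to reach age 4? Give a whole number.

1480

Expected survivors = N0 · l_4 = 2000 × 0.74 = 1480 → 1480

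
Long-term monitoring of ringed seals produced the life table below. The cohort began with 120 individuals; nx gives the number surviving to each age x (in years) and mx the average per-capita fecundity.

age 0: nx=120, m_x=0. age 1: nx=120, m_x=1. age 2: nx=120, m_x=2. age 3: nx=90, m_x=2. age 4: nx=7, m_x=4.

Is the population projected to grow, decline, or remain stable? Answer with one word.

lx = nx/n0 = nx/120: 1, 1, 1, 0.75, 0.05833…
R0 = Σ lx·mx = 0 + 1 + 2 + 1.5 + 0.233333… = 4.733333…
R0 > 1, so the population is growing.

growing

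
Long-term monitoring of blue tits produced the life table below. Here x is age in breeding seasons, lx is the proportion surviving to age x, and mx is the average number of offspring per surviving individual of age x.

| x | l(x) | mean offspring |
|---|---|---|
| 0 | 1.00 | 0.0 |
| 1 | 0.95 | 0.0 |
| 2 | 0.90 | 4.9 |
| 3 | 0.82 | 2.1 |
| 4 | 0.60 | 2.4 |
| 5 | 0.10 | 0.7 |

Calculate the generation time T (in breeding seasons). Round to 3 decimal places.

lx·mx: 0, 0, 4.41, 1.722, 1.44, 0.07 → R0 = 7.642
x·lx·mx: 0, 0, 8.82, 5.166, 5.76, 0.35 → Σ = 20.096
T = 20.096 / 7.642 = 2.629678… → 2.630

2.630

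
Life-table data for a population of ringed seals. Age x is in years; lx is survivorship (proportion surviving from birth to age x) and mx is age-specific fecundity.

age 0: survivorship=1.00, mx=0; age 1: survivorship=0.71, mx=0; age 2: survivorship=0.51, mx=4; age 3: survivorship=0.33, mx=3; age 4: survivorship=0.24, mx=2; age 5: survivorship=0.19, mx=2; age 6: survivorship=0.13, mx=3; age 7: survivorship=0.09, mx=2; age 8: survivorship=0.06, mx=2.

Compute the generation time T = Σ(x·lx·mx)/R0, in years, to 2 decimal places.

lx·mx: 0, 0, 2.04, 0.99, 0.48, 0.38, 0.39, 0.18, 0.12 → R0 = 4.58
x·lx·mx: 0, 0, 4.08, 2.97, 1.92, 1.9, 2.34, 1.26, 0.96 → Σ = 15.43
T = 15.43 / 4.58 = 3.368996… → 3.37

3.37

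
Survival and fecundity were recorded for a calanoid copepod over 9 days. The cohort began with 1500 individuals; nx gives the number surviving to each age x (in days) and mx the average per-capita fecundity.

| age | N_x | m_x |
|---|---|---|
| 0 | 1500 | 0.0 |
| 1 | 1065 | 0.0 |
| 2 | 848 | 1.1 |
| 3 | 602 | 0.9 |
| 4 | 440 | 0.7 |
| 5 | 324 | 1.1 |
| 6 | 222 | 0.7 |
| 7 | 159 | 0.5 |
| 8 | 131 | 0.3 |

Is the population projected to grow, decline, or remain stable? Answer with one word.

growing

lx = nx/n0 = nx/1500: 1, 0.71, 0.56533…, 0.40133…, 0.29333…, 0.216, 0.148, 0.106, 0.08733…
R0 = Σ lx·mx = 0 + 0 + 0.621867… + 0.3612… + 0.205333… + 0.2376 + 0.1036 + 0.053 + 0.0262… = 1.6088…
R0 > 1, so the population is growing.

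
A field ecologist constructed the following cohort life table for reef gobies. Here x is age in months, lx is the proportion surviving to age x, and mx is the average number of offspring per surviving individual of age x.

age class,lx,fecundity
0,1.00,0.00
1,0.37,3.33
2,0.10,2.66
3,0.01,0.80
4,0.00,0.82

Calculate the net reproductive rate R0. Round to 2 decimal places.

lx·mx by age: 0, 1.2321, 0.266, 0.008, 0
R0 = Σ lx·mx = 1.5061 → 1.51

1.51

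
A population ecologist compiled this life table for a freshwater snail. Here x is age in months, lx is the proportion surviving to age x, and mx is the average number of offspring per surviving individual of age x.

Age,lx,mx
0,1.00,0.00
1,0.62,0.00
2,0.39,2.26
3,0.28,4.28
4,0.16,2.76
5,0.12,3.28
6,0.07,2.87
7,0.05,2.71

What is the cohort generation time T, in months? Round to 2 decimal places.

3.46

lx·mx: 0, 0, 0.8814, 1.1984, 0.4416, 0.3936, 0.2009, 0.1355 → R0 = 3.2514
x·lx·mx: 0, 0, 1.7628, 3.5952, 1.7664, 1.968, 1.2054, 0.9485 → Σ = 11.2463
T = 11.2463 / 3.2514 = 3.45891… → 3.46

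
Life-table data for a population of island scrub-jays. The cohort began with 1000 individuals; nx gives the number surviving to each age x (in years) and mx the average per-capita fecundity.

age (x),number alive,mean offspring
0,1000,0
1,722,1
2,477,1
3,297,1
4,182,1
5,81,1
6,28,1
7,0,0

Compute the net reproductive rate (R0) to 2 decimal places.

lx = nx/n0 = nx/1000: 1, 0.722, 0.477, 0.297, 0.182, 0.081, 0.028, 0
lx·mx by age: 0, 0.722, 0.477, 0.297, 0.182, 0.081, 0.028, 0
R0 = Σ lx·mx = 1.787 → 1.79

1.79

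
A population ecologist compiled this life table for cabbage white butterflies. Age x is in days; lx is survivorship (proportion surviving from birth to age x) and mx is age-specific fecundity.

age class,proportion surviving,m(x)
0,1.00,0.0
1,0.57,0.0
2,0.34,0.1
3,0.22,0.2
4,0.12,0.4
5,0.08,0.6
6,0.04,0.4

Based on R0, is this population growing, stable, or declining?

declining

R0 = Σ lx·mx = 0 + 0 + 0.034 + 0.044 + 0.048 + 0.048 + 0.016 = 0.19
R0 < 1, so the population is declining.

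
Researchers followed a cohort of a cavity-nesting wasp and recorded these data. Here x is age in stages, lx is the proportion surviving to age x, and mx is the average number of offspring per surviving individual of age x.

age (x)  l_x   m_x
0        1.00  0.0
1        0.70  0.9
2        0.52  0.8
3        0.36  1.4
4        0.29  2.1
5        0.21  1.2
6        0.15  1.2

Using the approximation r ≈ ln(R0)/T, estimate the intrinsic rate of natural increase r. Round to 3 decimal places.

R0 = Σ lx·mx = 0 + 0.63 + 0.416 + 0.504 + 0.609 + 0.252 + 0.18 = 2.591
Σ x·lx·mx = 7.75; T = 7.75/2.591 = 2.99112…
r ≈ ln(R0)/T = ln(2.591)/2.99112… = 0.31829… → 0.318

0.318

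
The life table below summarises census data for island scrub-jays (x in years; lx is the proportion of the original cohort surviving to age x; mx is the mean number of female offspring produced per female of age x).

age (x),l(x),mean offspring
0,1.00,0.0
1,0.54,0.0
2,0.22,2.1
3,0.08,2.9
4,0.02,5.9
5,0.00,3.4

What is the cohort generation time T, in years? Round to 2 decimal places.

2.58

lx·mx: 0, 0, 0.462, 0.232, 0.118, 0 → R0 = 0.812
x·lx·mx: 0, 0, 0.924, 0.696, 0.472, 0 → Σ = 2.092
T = 2.092 / 0.812 = 2.576355… → 2.58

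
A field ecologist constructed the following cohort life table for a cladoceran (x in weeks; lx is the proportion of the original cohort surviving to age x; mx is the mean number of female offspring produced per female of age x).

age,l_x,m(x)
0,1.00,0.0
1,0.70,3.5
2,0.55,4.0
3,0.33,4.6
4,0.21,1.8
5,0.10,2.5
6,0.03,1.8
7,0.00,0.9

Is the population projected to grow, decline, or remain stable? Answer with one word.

R0 = Σ lx·mx = 0 + 2.45 + 2.2 + 1.518 + 0.378 + 0.25 + 0.054 + 0 = 6.85
R0 > 1, so the population is growing.

growing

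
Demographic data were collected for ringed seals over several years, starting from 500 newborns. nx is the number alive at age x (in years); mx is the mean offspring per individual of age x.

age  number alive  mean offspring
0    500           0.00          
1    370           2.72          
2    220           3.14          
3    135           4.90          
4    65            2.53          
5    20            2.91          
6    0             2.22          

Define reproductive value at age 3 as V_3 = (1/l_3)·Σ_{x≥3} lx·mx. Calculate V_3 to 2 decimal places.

6.55

lx = nx/n0 = nx/500: 1, 0.74, 0.44, 0.27, 0.13, 0.04, 0
lx·mx for x ≥ 3: 1.323, 0.3289, 0.1164, 0 → sum = 1.7683
V_3 = 1.7683 / l_3 = 1.7683 / 0.27 = 6.549259… → 6.55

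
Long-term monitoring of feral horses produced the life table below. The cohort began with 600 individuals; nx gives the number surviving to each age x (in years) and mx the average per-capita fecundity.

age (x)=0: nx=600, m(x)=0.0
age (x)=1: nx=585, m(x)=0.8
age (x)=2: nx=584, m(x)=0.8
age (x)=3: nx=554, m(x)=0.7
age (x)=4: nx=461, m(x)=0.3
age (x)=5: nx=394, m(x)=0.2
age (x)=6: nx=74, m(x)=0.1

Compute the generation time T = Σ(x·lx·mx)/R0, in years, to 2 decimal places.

lx = nx/n0 = nx/600: 1, 0.975, 0.97333…, 0.92333…, 0.76833…, 0.65667…, 0.12333…
lx·mx: 0, 0.78, 0.778667…, 0.646333…, 0.2305…, 0.131333…, 0.012333… → R0 = 2.579167…
x·lx·mx: 0, 0.78, 1.557333…, 1.939…, 0.922…, 0.656667…, 0.074… → Σ = 5.929…
T = 5.929… / 2.579167… = 2.298805… → 2.30

2.30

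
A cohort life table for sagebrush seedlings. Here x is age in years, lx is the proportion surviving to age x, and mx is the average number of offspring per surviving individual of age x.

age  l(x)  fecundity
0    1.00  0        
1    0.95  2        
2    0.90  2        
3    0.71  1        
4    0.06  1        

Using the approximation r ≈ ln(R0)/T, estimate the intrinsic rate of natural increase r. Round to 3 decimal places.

R0 = Σ lx·mx = 0 + 1.9 + 1.8 + 0.71 + 0.06 = 4.47
Σ x·lx·mx = 7.87; T = 7.87/4.47 = 1.76063…
r ≈ ln(R0)/T = ln(4.47)/1.76063… = 0.85049… → 0.850

0.850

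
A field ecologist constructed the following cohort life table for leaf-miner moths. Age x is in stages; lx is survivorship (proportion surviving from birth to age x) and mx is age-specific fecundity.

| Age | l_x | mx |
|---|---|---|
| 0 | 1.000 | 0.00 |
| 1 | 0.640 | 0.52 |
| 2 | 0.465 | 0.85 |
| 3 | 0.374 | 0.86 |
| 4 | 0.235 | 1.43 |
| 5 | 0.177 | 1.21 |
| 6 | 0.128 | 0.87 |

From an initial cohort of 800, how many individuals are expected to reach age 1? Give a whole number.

Expected survivors = N0 · l_1 = 800 × 0.640 = 512 → 512

512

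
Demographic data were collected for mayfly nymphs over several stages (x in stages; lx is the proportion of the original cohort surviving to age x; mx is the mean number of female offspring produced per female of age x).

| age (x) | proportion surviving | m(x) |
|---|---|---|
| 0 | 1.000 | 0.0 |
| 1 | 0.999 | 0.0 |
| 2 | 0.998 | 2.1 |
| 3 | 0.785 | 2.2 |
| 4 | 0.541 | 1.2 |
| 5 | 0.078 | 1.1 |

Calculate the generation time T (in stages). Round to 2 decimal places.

2.72

lx·mx: 0, 0, 2.0958, 1.727, 0.6492, 0.0858 → R0 = 4.5578
x·lx·mx: 0, 0, 4.1916, 5.181, 2.5968, 0.429 → Σ = 12.3984
T = 12.3984 / 4.5578 = 2.72026… → 2.72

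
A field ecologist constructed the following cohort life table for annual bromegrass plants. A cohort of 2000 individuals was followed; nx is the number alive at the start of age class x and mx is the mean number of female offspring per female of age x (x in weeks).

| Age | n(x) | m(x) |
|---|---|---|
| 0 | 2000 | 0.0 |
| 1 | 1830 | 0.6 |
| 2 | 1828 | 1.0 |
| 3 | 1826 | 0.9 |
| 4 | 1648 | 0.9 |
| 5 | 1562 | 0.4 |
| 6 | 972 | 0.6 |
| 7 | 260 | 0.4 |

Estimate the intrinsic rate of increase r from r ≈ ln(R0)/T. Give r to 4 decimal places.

lx = nx/n0 = nx/2000: 1, 0.915, 0.914, 0.913, 0.824, 0.781, 0.486, 0.13
R0 = Σ lx·mx = 0 + 0.549 + 0.914 + 0.8217 + 0.7416 + 0.3124 + 0.2916 + 0.052 = 3.6823
Σ x·lx·mx = 11.4841; T = 11.4841/3.6823 = 3.11873…
r ≈ ln(R0)/T = ln(3.6823)/3.11873… = 0.417971… → 0.4180

0.4180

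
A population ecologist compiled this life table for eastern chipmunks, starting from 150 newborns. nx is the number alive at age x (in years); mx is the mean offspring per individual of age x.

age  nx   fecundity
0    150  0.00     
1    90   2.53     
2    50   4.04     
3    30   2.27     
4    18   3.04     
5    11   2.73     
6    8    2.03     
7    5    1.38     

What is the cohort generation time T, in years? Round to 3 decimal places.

2.230

lx = nx/n0 = nx/150: 1, 0.6, 0.33333…, 0.2, 0.12, 0.07333…, 0.05333…, 0.03333…
lx·mx: 0, 1.518, 1.346667…, 0.454, 0.3648, 0.2002…, 0.108267…, 0.046… → R0 = 4.037933…
x·lx·mx: 0, 1.518, 2.693333…, 1.362, 1.4592, 1.001…, 0.6496…, 0.322… → Σ = 9.005133…
T = 9.005133… / 4.037933… = 2.230134… → 2.230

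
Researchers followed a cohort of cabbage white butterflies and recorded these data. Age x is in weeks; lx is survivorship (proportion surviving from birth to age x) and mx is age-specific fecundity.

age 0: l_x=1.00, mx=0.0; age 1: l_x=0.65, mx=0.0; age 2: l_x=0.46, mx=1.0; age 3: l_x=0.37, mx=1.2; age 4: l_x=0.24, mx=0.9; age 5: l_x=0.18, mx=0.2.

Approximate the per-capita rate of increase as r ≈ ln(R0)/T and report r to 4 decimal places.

R0 = Σ lx·mx = 0 + 0 + 0.46 + 0.444 + 0.216 + 0.036 = 1.156
Σ x·lx·mx = 3.296; T = 3.296/1.156 = 2.85121…
r ≈ ln(R0)/T = ln(1.156)/2.85121… = 0.050844… → 0.0508

0.0508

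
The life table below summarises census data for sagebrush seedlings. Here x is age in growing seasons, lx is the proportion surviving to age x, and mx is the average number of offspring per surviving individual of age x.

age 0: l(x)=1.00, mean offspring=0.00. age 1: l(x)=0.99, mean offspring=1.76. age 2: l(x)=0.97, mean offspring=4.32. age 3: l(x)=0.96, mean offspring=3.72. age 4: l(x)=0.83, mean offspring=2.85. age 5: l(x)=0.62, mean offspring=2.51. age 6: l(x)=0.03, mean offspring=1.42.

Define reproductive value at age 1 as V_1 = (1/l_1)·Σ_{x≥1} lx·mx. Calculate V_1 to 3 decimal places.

lx·mx for x ≥ 1: 1.7424, 4.1904, 3.5712, 2.3655, 1.5562, 0.0426 → sum = 13.4683
V_1 = 13.4683 / l_1 = 13.4683 / 0.99 = 13.604343… → 13.604

13.604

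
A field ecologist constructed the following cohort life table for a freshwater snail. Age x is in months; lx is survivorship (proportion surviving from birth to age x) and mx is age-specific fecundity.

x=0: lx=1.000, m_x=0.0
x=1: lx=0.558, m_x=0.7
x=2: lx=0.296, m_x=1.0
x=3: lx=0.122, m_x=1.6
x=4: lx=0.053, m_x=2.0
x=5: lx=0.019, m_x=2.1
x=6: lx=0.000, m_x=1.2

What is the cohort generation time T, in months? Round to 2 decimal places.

lx·mx: 0, 0.3906, 0.296, 0.1952, 0.106, 0.0399, 0 → R0 = 1.0277
x·lx·mx: 0, 0.3906, 0.592, 0.5856, 0.424, 0.1995, 0 → Σ = 2.1917
T = 2.1917 / 1.0277 = 2.132626… → 2.13

2.13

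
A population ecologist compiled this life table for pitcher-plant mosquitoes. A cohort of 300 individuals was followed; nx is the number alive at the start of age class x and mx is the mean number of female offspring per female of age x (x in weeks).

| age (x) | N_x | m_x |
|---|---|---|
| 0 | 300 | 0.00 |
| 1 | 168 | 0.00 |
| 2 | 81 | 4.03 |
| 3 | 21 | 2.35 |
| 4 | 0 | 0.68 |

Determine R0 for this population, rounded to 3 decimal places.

1.253

lx = nx/n0 = nx/300: 1, 0.56, 0.27, 0.07, 0
lx·mx by age: 0, 0, 1.0881, 0.1645, 0
R0 = Σ lx·mx = 1.2526 → 1.253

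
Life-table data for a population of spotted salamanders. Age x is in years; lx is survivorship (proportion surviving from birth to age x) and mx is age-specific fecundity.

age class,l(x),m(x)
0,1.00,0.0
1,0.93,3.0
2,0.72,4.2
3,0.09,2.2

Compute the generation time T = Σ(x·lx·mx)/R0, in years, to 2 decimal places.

1.57

lx·mx: 0, 2.79, 3.024, 0.198 → R0 = 6.012
x·lx·mx: 0, 2.79, 6.048, 0.594 → Σ = 9.432
T = 9.432 / 6.012 = 1.568862… → 1.57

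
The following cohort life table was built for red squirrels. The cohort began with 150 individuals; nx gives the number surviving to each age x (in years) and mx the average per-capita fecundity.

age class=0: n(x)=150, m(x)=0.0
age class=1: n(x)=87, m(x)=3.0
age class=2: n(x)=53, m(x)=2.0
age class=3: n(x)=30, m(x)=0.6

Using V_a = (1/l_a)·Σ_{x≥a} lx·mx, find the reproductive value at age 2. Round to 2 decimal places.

2.34

lx = nx/n0 = nx/150: 1, 0.58, 0.35333…, 0.2
lx·mx for x ≥ 2: 0.706667…, 0.12 → sum = 0.826667…
V_2 = 0.826667… / l_2 = 0.826667… / 0.353333… = 2.339623… → 2.34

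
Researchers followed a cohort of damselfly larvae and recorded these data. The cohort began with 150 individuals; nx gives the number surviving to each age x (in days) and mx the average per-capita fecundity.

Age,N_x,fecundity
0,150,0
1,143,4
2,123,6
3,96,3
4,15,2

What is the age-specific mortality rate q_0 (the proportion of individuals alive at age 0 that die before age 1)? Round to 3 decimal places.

0.047

lx = nx/n0 = nx/150: 1, 0.95333…, 0.82, 0.64, 0.1
q_0 = (l_0 − l_1) / l_0 = (1 − 0.953333…) / 1
     = 0.046667… / 1 = 0.046667… → 0.047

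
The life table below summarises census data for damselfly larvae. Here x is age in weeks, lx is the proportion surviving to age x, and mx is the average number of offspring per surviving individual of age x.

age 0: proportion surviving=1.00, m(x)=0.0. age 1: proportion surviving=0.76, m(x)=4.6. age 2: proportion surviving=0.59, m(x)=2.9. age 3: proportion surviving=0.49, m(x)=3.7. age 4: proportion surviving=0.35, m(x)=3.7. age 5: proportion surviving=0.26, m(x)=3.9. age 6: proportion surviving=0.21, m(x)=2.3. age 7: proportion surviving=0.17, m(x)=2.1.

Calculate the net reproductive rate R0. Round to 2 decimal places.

10.17

lx·mx by age: 0, 3.496, 1.711, 1.813, 1.295, 1.014, 0.483, 0.357
R0 = Σ lx·mx = 10.169 → 10.17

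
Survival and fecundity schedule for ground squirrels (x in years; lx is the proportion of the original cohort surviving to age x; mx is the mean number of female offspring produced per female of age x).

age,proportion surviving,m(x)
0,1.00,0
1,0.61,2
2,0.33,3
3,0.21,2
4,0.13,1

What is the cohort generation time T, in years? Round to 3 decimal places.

1.804

lx·mx: 0, 1.22, 0.99, 0.42, 0.13 → R0 = 2.76
x·lx·mx: 0, 1.22, 1.98, 1.26, 0.52 → Σ = 4.98
T = 4.98 / 2.76 = 1.804348… → 1.804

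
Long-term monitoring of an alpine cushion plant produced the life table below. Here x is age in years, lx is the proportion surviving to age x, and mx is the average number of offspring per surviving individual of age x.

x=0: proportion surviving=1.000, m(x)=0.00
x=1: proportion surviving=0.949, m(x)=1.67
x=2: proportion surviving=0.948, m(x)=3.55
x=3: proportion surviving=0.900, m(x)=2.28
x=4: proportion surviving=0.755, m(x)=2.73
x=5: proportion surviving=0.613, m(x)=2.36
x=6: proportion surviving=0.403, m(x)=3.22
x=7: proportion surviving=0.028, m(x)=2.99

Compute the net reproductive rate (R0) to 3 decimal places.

11.891

lx·mx by age: 0, 1.58483, 3.3654, 2.052, 2.06115, 1.44668, 1.29766, 0.08372
R0 = Σ lx·mx = 11.89144 → 11.891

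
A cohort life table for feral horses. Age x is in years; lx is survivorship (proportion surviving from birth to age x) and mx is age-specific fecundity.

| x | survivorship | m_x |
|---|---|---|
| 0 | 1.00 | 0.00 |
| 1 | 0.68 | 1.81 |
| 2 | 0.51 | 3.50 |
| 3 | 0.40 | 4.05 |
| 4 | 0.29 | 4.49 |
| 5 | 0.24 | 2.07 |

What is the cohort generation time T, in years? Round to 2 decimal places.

2.70

lx·mx: 0, 1.2308, 1.785, 1.62, 1.3021, 0.4968 → R0 = 6.4347
x·lx·mx: 0, 1.2308, 3.57, 4.86, 5.2084, 2.484 → Σ = 17.3532
T = 17.3532 / 6.4347 = 2.696816… → 2.70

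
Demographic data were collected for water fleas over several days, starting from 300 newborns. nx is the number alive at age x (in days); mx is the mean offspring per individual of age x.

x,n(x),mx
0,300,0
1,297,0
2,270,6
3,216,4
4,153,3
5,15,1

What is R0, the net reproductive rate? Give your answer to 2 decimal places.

lx = nx/n0 = nx/300: 1, 0.99, 0.9, 0.72, 0.51, 0.05
lx·mx by age: 0, 0, 5.4, 2.88, 1.53, 0.05
R0 = Σ lx·mx = 9.86 → 9.86

9.86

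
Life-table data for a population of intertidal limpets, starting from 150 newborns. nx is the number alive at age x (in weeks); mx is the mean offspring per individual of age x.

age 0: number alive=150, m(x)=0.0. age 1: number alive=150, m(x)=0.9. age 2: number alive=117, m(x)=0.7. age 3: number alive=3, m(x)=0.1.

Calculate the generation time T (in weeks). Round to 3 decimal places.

1.380

lx = nx/n0 = nx/150: 1, 1, 0.78, 0.02
lx·mx: 0, 0.9, 0.546, 0.002 → R0 = 1.448
x·lx·mx: 0, 0.9, 1.092, 0.006 → Σ = 1.998
T = 1.998 / 1.448 = 1.379834… → 1.380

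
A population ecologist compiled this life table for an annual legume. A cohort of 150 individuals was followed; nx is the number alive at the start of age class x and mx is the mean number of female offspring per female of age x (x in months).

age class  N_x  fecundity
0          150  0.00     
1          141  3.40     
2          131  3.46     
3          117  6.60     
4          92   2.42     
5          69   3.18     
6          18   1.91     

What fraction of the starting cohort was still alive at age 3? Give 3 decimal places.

l_3 = n_3/n_0 = 117/150 = 0.78 → 0.780

0.780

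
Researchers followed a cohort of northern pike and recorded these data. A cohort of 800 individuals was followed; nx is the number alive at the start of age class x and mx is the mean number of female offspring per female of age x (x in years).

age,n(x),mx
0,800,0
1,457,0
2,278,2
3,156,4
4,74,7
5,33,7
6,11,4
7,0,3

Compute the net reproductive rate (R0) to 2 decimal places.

lx = nx/n0 = nx/800: 1, 0.57125, 0.3475, 0.195, 0.0925, 0.04125, 0.01375, 0
lx·mx by age: 0, 0, 0.695, 0.78, 0.6475, 0.28875, 0.055, 0
R0 = Σ lx·mx = 2.46625 → 2.47

2.47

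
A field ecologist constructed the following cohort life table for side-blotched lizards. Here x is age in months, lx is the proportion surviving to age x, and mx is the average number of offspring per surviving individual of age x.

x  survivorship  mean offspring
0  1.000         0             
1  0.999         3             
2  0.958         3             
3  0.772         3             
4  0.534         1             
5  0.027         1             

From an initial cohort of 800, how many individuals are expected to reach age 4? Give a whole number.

Expected survivors = N0 · l_4 = 800 × 0.534 = 427.2 → 427

427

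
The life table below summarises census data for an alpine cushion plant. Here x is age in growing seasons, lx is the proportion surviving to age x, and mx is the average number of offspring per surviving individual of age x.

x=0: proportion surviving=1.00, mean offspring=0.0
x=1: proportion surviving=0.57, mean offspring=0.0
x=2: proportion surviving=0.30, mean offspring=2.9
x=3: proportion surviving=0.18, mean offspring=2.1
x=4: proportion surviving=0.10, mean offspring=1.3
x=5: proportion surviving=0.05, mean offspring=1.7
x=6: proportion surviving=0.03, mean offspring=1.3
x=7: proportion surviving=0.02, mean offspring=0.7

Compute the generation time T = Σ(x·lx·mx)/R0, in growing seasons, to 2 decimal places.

lx·mx: 0, 0, 0.87, 0.378, 0.13, 0.085, 0.039, 0.014 → R0 = 1.516
x·lx·mx: 0, 0, 1.74, 1.134, 0.52, 0.425, 0.234, 0.098 → Σ = 4.151
T = 4.151 / 1.516 = 2.738127… → 2.74

2.74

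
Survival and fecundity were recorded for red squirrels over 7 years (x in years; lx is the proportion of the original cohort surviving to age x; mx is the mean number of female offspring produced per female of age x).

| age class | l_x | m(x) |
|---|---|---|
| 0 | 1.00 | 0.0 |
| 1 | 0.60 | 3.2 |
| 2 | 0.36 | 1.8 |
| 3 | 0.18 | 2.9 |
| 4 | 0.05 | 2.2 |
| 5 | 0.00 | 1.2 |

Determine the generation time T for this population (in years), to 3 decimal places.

1.632

lx·mx: 0, 1.92, 0.648, 0.522, 0.11, 0 → R0 = 3.2
x·lx·mx: 0, 1.92, 1.296, 1.566, 0.44, 0 → Σ = 5.222
T = 5.222 / 3.2 = 1.631875 → 1.632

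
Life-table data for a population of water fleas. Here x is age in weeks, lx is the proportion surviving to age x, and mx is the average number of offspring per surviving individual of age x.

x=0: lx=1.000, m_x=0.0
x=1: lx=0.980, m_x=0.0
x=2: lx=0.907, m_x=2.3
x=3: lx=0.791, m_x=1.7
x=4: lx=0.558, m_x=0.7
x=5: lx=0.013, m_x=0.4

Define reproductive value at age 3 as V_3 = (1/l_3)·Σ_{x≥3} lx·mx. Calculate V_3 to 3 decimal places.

lx·mx for x ≥ 3: 1.3447, 0.3906, 0.0052 → sum = 1.7405
V_3 = 1.7405 / l_3 = 1.7405 / 0.791 = 2.200379… → 2.200

2.200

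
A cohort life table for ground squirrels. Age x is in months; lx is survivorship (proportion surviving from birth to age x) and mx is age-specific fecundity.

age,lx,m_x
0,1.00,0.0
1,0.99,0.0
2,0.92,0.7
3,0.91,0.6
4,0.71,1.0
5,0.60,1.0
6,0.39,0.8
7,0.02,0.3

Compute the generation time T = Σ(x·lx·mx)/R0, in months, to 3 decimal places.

lx·mx: 0, 0, 0.644, 0.546, 0.71, 0.6, 0.312, 0.006 → R0 = 2.818
x·lx·mx: 0, 0, 1.288, 1.638, 2.84, 3, 1.872, 0.042 → Σ = 10.68
T = 10.68 / 2.818 = 3.789922… → 3.790

3.790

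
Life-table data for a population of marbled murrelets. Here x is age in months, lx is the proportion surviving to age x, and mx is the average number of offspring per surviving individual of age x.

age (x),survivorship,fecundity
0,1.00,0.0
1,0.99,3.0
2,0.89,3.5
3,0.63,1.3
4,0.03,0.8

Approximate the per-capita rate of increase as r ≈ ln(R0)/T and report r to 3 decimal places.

1.141

R0 = Σ lx·mx = 0 + 2.97 + 3.115 + 0.819 + 0.024 = 6.928
Σ x·lx·mx = 11.753; T = 11.753/6.928 = 1.69645…
r ≈ ln(R0)/T = ln(6.928)/1.69645… = 1.14095… → 1.141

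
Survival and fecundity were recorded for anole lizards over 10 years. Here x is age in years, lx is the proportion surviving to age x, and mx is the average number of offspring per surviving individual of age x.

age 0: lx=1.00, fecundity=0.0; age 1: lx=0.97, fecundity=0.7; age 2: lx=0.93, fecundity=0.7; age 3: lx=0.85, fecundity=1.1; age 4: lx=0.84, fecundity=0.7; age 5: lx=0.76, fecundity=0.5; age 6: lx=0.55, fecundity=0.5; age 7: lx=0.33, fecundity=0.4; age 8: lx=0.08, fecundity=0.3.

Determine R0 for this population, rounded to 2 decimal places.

lx·mx by age: 0, 0.679, 0.651, 0.935, 0.588, 0.38, 0.275, 0.132, 0.024
R0 = Σ lx·mx = 3.664 → 3.66

3.66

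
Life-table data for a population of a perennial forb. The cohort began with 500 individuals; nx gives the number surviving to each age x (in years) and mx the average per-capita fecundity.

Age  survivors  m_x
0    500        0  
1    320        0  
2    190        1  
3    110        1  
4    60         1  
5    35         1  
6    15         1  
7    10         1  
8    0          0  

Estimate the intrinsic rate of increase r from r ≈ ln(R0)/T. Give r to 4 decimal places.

-0.0570

lx = nx/n0 = nx/500: 1, 0.64, 0.38, 0.22, 0.12, 0.07, 0.03, 0.02, 0
R0 = Σ lx·mx = 0 + 0 + 0.38 + 0.22 + 0.12 + 0.07 + 0.03 + 0.02 + 0 = 0.84
Σ x·lx·mx = 2.57; T = 2.57/0.84 = 3.05952…
r ≈ ln(R0)/T = ln(0.84)/3.05952… = -0.056987… → -0.0570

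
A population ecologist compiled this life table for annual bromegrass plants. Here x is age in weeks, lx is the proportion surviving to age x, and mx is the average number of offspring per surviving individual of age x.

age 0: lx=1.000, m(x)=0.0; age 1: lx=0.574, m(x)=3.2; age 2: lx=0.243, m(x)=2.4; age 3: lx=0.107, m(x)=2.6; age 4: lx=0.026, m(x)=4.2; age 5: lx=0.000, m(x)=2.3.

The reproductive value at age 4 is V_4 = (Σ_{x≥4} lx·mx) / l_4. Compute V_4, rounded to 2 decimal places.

4.20

lx·mx for x ≥ 4: 0.1092, 0 → sum = 0.1092
V_4 = 0.1092 / l_4 = 0.1092 / 0.026 = 4.2 → 4.20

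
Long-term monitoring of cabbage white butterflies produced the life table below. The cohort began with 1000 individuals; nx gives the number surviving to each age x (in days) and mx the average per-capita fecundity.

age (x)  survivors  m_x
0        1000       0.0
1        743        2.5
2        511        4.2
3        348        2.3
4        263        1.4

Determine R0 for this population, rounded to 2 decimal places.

lx = nx/n0 = nx/1000: 1, 0.743, 0.511, 0.348, 0.263
lx·mx by age: 0, 1.8575, 2.1462, 0.8004, 0.3682
R0 = Σ lx·mx = 5.1723 → 5.17

5.17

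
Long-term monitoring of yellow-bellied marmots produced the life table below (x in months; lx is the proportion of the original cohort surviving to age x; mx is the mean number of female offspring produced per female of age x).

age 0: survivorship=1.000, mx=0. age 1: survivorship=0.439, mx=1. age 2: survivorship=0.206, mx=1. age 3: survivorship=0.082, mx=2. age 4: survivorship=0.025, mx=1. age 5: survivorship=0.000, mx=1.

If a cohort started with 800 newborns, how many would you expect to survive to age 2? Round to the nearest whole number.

165

Expected survivors = N0 · l_2 = 800 × 0.206 = 164.8 → 165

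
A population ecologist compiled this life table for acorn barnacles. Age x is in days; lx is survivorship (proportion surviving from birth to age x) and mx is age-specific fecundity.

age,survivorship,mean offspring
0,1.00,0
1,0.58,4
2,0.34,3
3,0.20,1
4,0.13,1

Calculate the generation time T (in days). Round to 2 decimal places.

1.49

lx·mx: 0, 2.32, 1.02, 0.2, 0.13 → R0 = 3.67
x·lx·mx: 0, 2.32, 2.04, 0.6, 0.52 → Σ = 5.48
T = 5.48 / 3.67 = 1.493188… → 1.49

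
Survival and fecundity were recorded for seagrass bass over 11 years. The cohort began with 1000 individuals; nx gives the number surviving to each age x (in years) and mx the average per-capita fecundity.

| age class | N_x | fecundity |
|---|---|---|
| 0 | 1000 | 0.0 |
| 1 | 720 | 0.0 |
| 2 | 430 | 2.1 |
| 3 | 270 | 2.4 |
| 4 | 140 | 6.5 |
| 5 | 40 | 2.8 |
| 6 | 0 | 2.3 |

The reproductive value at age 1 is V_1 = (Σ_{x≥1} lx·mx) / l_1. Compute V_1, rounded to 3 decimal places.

lx = nx/n0 = nx/1000: 1, 0.72, 0.43, 0.27, 0.14, 0.04, 0
lx·mx for x ≥ 1: 0, 0.903, 0.648, 0.91, 0.112, 0 → sum = 2.573
V_1 = 2.573 / l_1 = 2.573 / 0.72 = 3.573611… → 3.574

3.574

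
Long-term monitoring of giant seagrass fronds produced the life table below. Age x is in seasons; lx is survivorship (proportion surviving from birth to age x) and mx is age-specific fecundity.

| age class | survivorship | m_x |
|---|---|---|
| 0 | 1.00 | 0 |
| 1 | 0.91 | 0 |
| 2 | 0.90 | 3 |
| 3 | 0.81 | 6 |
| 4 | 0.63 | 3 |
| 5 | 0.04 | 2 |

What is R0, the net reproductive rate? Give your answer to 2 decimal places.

lx·mx by age: 0, 0, 2.7, 4.86, 1.89, 0.08
R0 = Σ lx·mx = 9.53 → 9.53

9.53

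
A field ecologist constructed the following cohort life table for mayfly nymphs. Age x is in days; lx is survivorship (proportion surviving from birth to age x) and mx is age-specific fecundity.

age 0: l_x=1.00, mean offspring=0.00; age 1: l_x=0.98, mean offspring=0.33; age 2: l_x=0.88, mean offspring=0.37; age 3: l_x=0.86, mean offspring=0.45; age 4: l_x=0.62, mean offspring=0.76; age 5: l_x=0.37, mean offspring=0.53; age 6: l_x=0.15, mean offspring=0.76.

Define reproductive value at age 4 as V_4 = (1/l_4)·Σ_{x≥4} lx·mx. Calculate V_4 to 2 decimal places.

1.26

lx·mx for x ≥ 4: 0.4712, 0.1961, 0.114 → sum = 0.7813
V_4 = 0.7813 / l_4 = 0.7813 / 0.62 = 1.260161… → 1.26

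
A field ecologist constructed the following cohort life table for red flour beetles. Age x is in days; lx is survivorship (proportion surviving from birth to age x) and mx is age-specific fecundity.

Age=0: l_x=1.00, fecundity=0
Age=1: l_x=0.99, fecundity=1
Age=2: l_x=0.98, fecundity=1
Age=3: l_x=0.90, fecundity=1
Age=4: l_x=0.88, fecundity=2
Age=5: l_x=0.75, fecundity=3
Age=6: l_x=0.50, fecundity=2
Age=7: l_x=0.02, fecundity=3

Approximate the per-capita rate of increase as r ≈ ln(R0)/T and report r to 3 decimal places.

0.542

R0 = Σ lx·mx = 0 + 0.99 + 0.98 + 0.9 + 1.76 + 2.25 + 1 + 0.06 = 7.94
Σ x·lx·mx = 30.36; T = 30.36/7.94 = 3.82368…
r ≈ ln(R0)/T = ln(7.94)/3.82368… = 0.54186… → 0.542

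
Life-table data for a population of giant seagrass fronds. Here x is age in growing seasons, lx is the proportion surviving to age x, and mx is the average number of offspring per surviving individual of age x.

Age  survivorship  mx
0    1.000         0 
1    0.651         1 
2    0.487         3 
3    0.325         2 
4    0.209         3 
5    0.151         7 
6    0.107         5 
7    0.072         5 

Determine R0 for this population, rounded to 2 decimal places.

5.34

lx·mx by age: 0, 0.651, 1.461, 0.65, 0.627, 1.057, 0.535, 0.36
R0 = Σ lx·mx = 5.341 → 5.34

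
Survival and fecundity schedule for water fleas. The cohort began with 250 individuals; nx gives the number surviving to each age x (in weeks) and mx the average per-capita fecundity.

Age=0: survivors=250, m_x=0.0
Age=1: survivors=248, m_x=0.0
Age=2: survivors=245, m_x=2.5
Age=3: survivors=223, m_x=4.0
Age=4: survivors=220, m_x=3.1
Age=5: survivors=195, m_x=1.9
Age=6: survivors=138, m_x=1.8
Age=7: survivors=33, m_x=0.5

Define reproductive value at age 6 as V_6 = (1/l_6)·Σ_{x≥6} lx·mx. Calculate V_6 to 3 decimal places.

1.920

lx = nx/n0 = nx/250: 1, 0.992, 0.98, 0.892, 0.88, 0.78, 0.552, 0.132
lx·mx for x ≥ 6: 0.9936, 0.066 → sum = 1.0596
V_6 = 1.0596 / l_6 = 1.0596 / 0.552 = 1.919565… → 1.920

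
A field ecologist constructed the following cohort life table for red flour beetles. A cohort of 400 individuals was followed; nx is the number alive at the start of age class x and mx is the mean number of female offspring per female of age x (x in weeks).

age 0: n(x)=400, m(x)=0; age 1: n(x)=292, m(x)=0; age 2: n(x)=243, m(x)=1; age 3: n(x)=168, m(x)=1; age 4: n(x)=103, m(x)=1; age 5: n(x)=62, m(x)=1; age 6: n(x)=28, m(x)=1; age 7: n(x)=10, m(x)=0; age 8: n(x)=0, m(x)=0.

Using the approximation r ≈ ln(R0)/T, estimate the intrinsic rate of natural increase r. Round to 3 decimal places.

lx = nx/n0 = nx/400: 1, 0.73, 0.6075, 0.42, 0.2575, 0.155, 0.07, 0.025, 0
R0 = Σ lx·mx = 0 + 0 + 0.6075 + 0.42 + 0.2575 + 0.155 + 0.07 + 0 + 0 = 1.51
Σ x·lx·mx = 4.7; T = 4.7/1.51 = 3.11258…
r ≈ ln(R0)/T = ln(1.51)/3.11258… = 0.1324… → 0.132

0.132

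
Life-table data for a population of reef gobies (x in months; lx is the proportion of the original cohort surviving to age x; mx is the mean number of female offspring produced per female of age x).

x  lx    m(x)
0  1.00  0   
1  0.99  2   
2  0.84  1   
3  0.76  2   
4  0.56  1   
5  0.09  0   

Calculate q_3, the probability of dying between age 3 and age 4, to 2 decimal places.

q_3 = (l_3 − l_4) / l_3 = (0.76 − 0.56) / 0.76
     = 0.2 / 0.76 = 0.263158… → 0.26

0.26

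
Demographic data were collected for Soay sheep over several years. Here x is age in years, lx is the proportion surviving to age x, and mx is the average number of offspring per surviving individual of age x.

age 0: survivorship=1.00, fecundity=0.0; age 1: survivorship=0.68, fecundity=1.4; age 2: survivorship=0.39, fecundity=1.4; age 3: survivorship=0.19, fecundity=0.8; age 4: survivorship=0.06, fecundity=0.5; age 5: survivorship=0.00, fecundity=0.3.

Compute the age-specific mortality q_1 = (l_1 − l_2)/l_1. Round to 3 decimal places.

0.426

q_1 = (l_1 − l_2) / l_1 = (0.68 − 0.39) / 0.68
     = 0.29 / 0.68 = 0.426471… → 0.426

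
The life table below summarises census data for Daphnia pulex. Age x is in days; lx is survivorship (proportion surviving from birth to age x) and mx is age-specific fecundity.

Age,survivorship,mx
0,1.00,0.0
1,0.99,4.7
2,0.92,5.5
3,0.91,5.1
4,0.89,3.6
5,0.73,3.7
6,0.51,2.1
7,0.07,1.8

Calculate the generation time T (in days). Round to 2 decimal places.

lx·mx: 0, 4.653, 5.06, 4.641, 3.204, 2.701, 1.071, 0.126 → R0 = 21.456
x·lx·mx: 0, 4.653, 10.12, 13.923, 12.816, 13.505, 6.426, 0.882 → Σ = 62.325
T = 62.325 / 21.456 = 2.904782… → 2.90

2.90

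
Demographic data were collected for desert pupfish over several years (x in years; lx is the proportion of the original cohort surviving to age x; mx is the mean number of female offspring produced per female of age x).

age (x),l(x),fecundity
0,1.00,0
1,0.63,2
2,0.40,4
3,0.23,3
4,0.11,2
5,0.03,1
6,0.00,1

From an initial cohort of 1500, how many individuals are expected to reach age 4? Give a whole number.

Expected survivors = N0 · l_4 = 1500 × 0.11 = 165 → 165

165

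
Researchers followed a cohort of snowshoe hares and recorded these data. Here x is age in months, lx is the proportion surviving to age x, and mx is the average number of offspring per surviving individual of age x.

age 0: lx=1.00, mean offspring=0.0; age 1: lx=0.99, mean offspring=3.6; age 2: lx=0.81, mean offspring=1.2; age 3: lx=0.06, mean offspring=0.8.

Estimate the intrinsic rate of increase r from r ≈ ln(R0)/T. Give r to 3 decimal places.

1.235

R0 = Σ lx·mx = 0 + 3.564 + 0.972 + 0.048 = 4.584
Σ x·lx·mx = 5.652; T = 5.652/4.584 = 1.23298…
r ≈ ln(R0)/T = ln(4.584)/1.23298… = 1.23487… → 1.235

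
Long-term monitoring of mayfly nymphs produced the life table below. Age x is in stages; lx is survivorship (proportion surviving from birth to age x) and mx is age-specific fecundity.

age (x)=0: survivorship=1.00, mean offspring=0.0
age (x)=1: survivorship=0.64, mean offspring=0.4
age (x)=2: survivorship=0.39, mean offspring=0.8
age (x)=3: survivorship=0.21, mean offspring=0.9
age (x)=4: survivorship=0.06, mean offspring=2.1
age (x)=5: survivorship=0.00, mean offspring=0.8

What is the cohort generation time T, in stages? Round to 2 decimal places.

lx·mx: 0, 0.256, 0.312, 0.189, 0.126, 0 → R0 = 0.883
x·lx·mx: 0, 0.256, 0.624, 0.567, 0.504, 0 → Σ = 1.951
T = 1.951 / 0.883 = 2.209513… → 2.21

2.21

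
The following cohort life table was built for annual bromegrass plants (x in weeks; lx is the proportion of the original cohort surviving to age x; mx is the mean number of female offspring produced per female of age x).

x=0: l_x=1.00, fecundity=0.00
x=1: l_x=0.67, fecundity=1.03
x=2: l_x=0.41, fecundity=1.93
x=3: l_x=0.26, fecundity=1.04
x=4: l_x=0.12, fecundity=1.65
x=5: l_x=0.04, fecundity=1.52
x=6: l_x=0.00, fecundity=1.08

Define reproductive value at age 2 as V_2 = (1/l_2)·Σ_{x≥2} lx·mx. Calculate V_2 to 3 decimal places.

lx·mx for x ≥ 2: 0.7913, 0.2704, 0.198, 0.0608, 0 → sum = 1.3205
V_2 = 1.3205 / l_2 = 1.3205 / 0.41 = 3.220732… → 3.221

3.221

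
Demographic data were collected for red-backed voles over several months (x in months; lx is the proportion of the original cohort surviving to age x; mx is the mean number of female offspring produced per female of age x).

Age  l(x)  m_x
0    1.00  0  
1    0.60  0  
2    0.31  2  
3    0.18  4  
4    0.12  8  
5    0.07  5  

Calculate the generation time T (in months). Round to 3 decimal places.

3.392

lx·mx: 0, 0, 0.62, 0.72, 0.96, 0.35 → R0 = 2.65
x·lx·mx: 0, 0, 1.24, 2.16, 3.84, 1.75 → Σ = 8.99
T = 8.99 / 2.65 = 3.392453… → 3.392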